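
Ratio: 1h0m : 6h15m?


4:25 (0.16)

Duration 1: 60 minutes
Duration 2: 375 minutes
Ratio = 60:375
GCD = 15
Simplified = 4:25
As a decimal: 4/25 = 0.16


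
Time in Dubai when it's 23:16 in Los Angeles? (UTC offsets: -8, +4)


Time difference = UTC+4 - UTC-8 = +12 hours
New hour = (23 + 12) mod 24
= 35 mod 24 = 11
Minutes unchanged → 11:16; 35 ≥ 24 → next day

11:16 (next day)


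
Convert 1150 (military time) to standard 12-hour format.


Hour: 11
11 < 12 → AM

11:50 AM


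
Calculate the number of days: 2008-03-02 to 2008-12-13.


286 days

From March 2, 2008 to December 13, 2008
Rest of March 2008: 31 - 2 = 29
Full months: April 30, May 31, June 30, July 31, August 31, September 30, October 31, November 30
Days into December 2008: 13
Total = 29 + 30 + 31 + 30 + 31 + 31 + 30 + 31 + 30 + 13 = 286 days


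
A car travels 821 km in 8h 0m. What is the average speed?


102.6 km/h

Distance: 821 km
Time: 8 hours
Speed = 821 / 8 ≈ 102.6 km/h


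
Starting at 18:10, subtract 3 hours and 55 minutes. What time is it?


14:15

Start: 1090 minutes from midnight
Subtract: 235 minutes
Remaining: 1090 - 235 = 855
Hours: 14, Minutes: 15


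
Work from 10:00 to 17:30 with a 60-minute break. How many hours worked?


6h 30m (390 minutes)

Total time = (17×60+30) - (10×60+0)
= 1050 - 600 = 450 min
Minus break: 450 - 60 = 390 min
= 6h 30m


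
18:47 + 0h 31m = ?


19:18

Start: 1127 minutes from midnight
Add: 31 minutes
Total: 1158 minutes
Hours: 1158 ÷ 60 = 19 remainder 18


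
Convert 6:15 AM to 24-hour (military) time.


Input: 6:15 AM
AM hour stays: 6

06:15


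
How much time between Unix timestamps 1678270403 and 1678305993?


Difference = 1678305993 - 1678270403 = 35590 seconds
In hours: 35590 / 3600 ≈ 9.9
In days: 35590 / 86400 ≈ 0.41

35590 seconds (9.9 hours / 0.41 days)


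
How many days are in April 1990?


Month: April (month 4)
April has 30 days

30 days


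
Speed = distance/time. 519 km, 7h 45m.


67.0 km/h

Distance: 519 km
Time: 7h 45m = 465 min = 465/60 = 31/4 hours
Speed = 519 ÷ (31/4) = 519 × 4 / 31 = 2076/31 ≈ 67.0 km/h


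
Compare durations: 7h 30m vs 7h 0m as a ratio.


Duration 1: 450 minutes
Duration 2: 420 minutes
Ratio = 450:420
GCD = 30
Simplified = 15:14
As a decimal: 15/14 ≈ 1.07

15:14 (1.07)


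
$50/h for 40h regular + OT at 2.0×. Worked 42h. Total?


$2200.00

Regular: 40h × $50 = $2000.00
Overtime: 42 - 40 = 2h
OT pay: 2h × $50 × 2.0 = $200.00
Total = $2000.00 + $200.00 = $2200.00


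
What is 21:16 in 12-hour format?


9:16 PM

Hour: 21
21 - 12 = 9 → PM


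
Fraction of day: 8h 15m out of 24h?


0.3438 (34.38%)

Total minutes: 8×60 + 15 = 495
Day = 24×60 = 1440 minutes
Fraction = 495/1440 ≈ 0.3438
As a percentage: 495/1440 × 100 ≈ 34.38%


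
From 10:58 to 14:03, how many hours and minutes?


3h 5m

End time in minutes: 14×60 + 3 = 843
Start time in minutes: 10×60 + 58 = 658
Difference = 843 - 658 = 185 minutes
= 3 hours 5 minutes


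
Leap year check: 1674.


Rules: divisible by 4 AND (not by 100 OR by 400)
1674 ÷ 4 = 418 remainder 2 → not divisible by 4
Not divisible by 4 → not a leap year

No


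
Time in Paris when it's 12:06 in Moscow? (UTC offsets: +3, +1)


Time difference = UTC+1 - UTC+3 = -2 hours
New hour = (12 -2) mod 24
= 10 mod 24 = 10
Minutes unchanged → 10:06

10:06


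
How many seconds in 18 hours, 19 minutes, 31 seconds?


Hours: 18 × 3600 = 64800
Minutes: 19 × 60 = 1140
Seconds: 31
Total = 64800 + 1140 + 31 = 65971

65971 seconds


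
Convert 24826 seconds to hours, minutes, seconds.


6h 53m 46s

Hours: 24826 ÷ 3600 = 6 remainder 3226
Minutes: 3226 ÷ 60 = 53 remainder 46
Seconds: 46


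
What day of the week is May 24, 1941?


Saturday

Zeller's congruence:
q=24, m=5, k=41, j=19
h = (24 + ⌊13×6/5⌋ + 41 + ⌊41/4⌋ + ⌊19/4⌋ - 2×19) mod 7
= (24 + 15 + 41 + 10 + 4 - 38) mod 7
= 56 mod 7 = 0
h=0 → Saturday


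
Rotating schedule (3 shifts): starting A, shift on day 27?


Shifts: A, B, C
Start: A (index 0)
Day 27: (0 + 27 - 1) mod 3
= 26 mod 3
= 2
Index 2 → shift C

Shift C


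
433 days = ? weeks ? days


61 weeks 6 days

Weeks: 433 ÷ 7 = 61 remainder 6


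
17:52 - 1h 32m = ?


16:20

Start: 1072 minutes from midnight
Subtract: 92 minutes
Remaining: 1072 - 92 = 980
Hours: 16, Minutes: 20


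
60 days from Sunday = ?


Thursday

Start: Sunday (index 6)
(6 + 60) mod 7
= 66 mod 7
= 3
Index 3 → Thursday


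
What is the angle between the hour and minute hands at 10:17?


Hour hand = 10×30 + 17×0.5 = 308.5°
Minute hand = 17×6 = 102°
Difference = |308.5 - 102| = 206.5°
Since > 180°: 360 - 206.5 = 153.5°

153.5°


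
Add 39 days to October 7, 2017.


November 15, 2017

Start: October 7, 2017
Add 39 days
October 7 → November 1: 31 - 7 + 1 = 25 days (39 - 25 = 14 left)
November 1 + 14 = November 15, 2017


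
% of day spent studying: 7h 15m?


30.2%

Time: 435 minutes
Day: 1440 minutes
Percentage = (435/1440) × 100 ≈ 30.2%


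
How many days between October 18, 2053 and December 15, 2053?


58 days

From October 18, 2053 to December 15, 2053
Rest of October 2053: 31 - 18 = 13
Full months: November 30
Days into December 2053: 15
Total = 13 + 30 + 15 = 58 days


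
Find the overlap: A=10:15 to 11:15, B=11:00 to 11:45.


15 minutes

Meeting A: 615-675 (in minutes from midnight)
Meeting B: 660-705
Overlap start = max(615, 660) = 660
Overlap end = min(675, 705) = 675
Overlap = max(0, 675 - 660) = 15 min


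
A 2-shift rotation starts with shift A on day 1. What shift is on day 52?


Shifts: A, B
Start: A (index 0)
Day 52: (0 + 52 - 1) mod 2
= 51 mod 2
= 1
Index 1 → shift B

Shift B


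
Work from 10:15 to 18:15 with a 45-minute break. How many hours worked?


Total time = (18×60+15) - (10×60+15)
= 1095 - 615 = 480 min
Minus break: 480 - 45 = 435 min
= 7h 15m

7h 15m (435 minutes)


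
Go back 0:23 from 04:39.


04:16

Start: 279 minutes from midnight
Subtract: 23 minutes
Remaining: 279 - 23 = 256
Hours: 4, Minutes: 16


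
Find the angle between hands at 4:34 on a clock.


Hour hand = 4×30 + 34×0.5 = 137.0°
Minute hand = 34×6 = 204°
Difference = |137.0 - 204| = 67.0°

67.0°


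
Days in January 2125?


31 days

Month: January (month 1)
January has 31 days


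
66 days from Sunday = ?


Wednesday

Start: Sunday (index 6)
(6 + 66) mod 7
= 72 mod 7
= 2
Index 2 → Wednesday


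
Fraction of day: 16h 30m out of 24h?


Total minutes: 16×60 + 30 = 990
Day = 24×60 = 1440 minutes
Fraction = 990/1440 = 0.6875
As a percentage: 990/1440 × 100 = 68.75%

0.6875 (68.75%)


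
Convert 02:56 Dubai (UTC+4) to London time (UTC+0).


22:56 (previous day)

Time difference = UTC+0 - UTC+4 = -4 hours
New hour = (2 -4) mod 24
= -2 mod 24 = 22
Minutes unchanged → 22:56; -2 < 0 → previous day


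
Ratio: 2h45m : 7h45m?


Duration 1: 165 minutes
Duration 2: 465 minutes
Ratio = 165:465
GCD = 15
Simplified = 11:31
As a decimal: 11/31 ≈ 0.35

11:31 (0.35)


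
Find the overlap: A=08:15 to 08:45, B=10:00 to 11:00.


0 minutes

Meeting A: 495-525 (in minutes from midnight)
Meeting B: 600-660
Overlap start = max(495, 600) = 600
Overlap end = min(525, 660) = 525
Overlap = max(0, 525 - 600) = 0 min


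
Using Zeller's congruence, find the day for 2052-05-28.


Tuesday

Zeller's congruence:
q=28, m=5, k=52, j=20
h = (28 + ⌊13×6/5⌋ + 52 + ⌊52/4⌋ + ⌊20/4⌋ - 2×20) mod 7
= (28 + 15 + 52 + 13 + 5 - 40) mod 7
= 73 mod 7 = 3
h=3 → Tuesday


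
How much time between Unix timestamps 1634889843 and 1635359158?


Difference = 1635359158 - 1634889843 = 469315 seconds
In hours: 469315 / 3600 ≈ 130.4
In days: 469315 / 86400 ≈ 5.43

469315 seconds (130.4 hours / 5.43 days)


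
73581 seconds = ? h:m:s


20h 26m 21s

Hours: 73581 ÷ 3600 = 20 remainder 1581
Minutes: 1581 ÷ 60 = 26 remainder 21
Seconds: 21


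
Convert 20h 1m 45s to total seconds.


Hours: 20 × 3600 = 72000
Minutes: 1 × 60 = 60
Seconds: 45
Total = 72000 + 60 + 45 = 72105

72105 seconds


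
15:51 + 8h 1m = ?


Start: 951 minutes from midnight
Add: 481 minutes
Total: 1432 minutes
Hours: 1432 ÷ 60 = 23 remainder 52

23:52


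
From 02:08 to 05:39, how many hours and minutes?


3h 31m

End time in minutes: 5×60 + 39 = 339
Start time in minutes: 2×60 + 8 = 128
Difference = 339 - 128 = 211 minutes
= 3 hours 31 minutes


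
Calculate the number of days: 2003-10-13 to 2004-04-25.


195 days

From October 13, 2003 to April 25, 2004
Rest of October 2003: 31 - 13 = 18
Full months: November 30, December 31, January 31, February 2004 29, March 31
Days into April 2004: 25
Total = 18 + 30 + 31 + 31 + 29 + 31 + 25 = 195 days


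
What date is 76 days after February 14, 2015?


Start: February 14, 2015
Add 76 days
February 14 → March 1: 28 - 14 + 1 = 15 days (76 - 15 = 61 left)
March 1 → April 1: 31 - 1 + 1 = 31 days (61 - 31 = 30 left)
April 1 → May 1: 30 - 1 + 1 = 30 days (30 - 30 = 0 left)
Land exactly on May 1, 2015

May 1, 2015


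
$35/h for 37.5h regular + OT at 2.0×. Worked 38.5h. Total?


$1382.50

Regular: 37.5h × $35 = $1312.50
Overtime: 38.5 - 37.5 = 1.0h
OT pay: 1.0h × $35 × 2.0 = $70.00
Total = $1312.50 + $70.00 = $1382.50


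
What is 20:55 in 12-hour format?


Hour: 20
20 - 12 = 8 → PM

8:55 PM


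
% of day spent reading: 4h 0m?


Time: 240 minutes
Day: 1440 minutes
Percentage = (240/1440) × 100 ≈ 16.7%

16.7%


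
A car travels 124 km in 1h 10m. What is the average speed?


106.3 km/h

Distance: 124 km
Time: 1h 10m = 70 min = 70/60 = 7/6 hours
Speed = 124 ÷ (7/6) = 124 × 6 / 7 = 744/7 ≈ 106.3 km/h


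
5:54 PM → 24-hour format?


Input: 5:54 PM
PM: 5 + 12 = 17

17:54


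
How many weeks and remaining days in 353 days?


Weeks: 353 ÷ 7 = 50 remainder 3

50 weeks 3 days


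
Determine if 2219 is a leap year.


Rules: divisible by 4 AND (not by 100 OR by 400)
2219 ÷ 4 = 554 remainder 3 → not divisible by 4
Not divisible by 4 → not a leap year

No


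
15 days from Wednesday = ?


Thursday

Start: Wednesday (index 2)
(2 + 15) mod 7
= 17 mod 7
= 3
Index 3 → Thursday


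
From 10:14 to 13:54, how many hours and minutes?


End time in minutes: 13×60 + 54 = 834
Start time in minutes: 10×60 + 14 = 614
Difference = 834 - 614 = 220 minutes
= 3 hours 40 minutes

3h 40m


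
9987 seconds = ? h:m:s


2h 46m 27s

Hours: 9987 ÷ 3600 = 2 remainder 2787
Minutes: 2787 ÷ 60 = 46 remainder 27
Seconds: 27


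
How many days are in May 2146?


Month: May (month 5)
May has 31 days

31 days


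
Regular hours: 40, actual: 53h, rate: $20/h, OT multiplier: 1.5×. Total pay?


Regular: 40h × $20 = $800.00
Overtime: 53 - 40 = 13h
OT pay: 13h × $20 × 1.5 = $390.00
Total = $800.00 + $390.00 = $1190.00

$1190.00


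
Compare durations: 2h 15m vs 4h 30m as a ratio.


Duration 1: 135 minutes
Duration 2: 270 minutes
Ratio = 135:270
GCD = 135
Simplified = 1:2
As a decimal: 1/2 = 0.50

1:2 (0.50)


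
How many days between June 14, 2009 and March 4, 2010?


263 days

From June 14, 2009 to March 4, 2010
Rest of June 2009: 30 - 14 = 16
Full months: July 31, August 31, September 30, October 31, November 30, December 31, January 31, February 2010 28
Days into March 2010: 4
Total = 16 + 31 + 31 + 30 + 31 + 30 + 31 + 31 + 28 + 4 = 263 days


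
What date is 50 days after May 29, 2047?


July 18, 2047

Start: May 29, 2047
Add 50 days
May 29 → June 1: 31 - 29 + 1 = 3 days (50 - 3 = 47 left)
June 1 → July 1: 30 - 1 + 1 = 30 days (47 - 30 = 17 left)
July 1 + 17 = July 18, 2047


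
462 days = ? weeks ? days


66 weeks 0 days

Weeks: 462 ÷ 7 = 66 remainder 0


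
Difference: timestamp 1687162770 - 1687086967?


Difference = 1687162770 - 1687086967 = 75803 seconds
In hours: 75803 / 3600 ≈ 21.1
In days: 75803 / 86400 ≈ 0.88

75803 seconds (21.1 hours / 0.88 days)


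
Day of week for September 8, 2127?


Monday

Zeller's congruence:
q=8, m=9, k=27, j=21
h = (8 + ⌊13×10/5⌋ + 27 + ⌊27/4⌋ + ⌊21/4⌋ - 2×21) mod 7
= (8 + 26 + 27 + 6 + 5 - 42) mod 7
= 30 mod 7 = 2
h=2 → Monday


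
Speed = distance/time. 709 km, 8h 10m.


Distance: 709 km
Time: 8h 10m = 490 min = 490/60 = 49/6 hours
Speed = 709 ÷ (49/6) = 709 × 6 / 49 = 4254/49 ≈ 86.8 km/h

86.8 km/h


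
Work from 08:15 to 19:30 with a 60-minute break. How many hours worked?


10h 15m (615 minutes)

Total time = (19×60+30) - (8×60+15)
= 1170 - 495 = 675 min
Minus break: 675 - 60 = 615 min
= 10h 15m


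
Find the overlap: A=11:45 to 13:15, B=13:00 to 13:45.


15 minutes

Meeting A: 705-795 (in minutes from midnight)
Meeting B: 780-825
Overlap start = max(705, 780) = 780
Overlap end = min(795, 825) = 795
Overlap = max(0, 795 - 780) = 15 min


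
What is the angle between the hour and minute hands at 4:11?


59.5°

Hour hand = 4×30 + 11×0.5 = 125.5°
Minute hand = 11×6 = 66°
Difference = |125.5 - 66| = 59.5°


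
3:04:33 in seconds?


Hours: 3 × 3600 = 10800
Minutes: 4 × 60 = 240
Seconds: 33
Total = 10800 + 240 + 33 = 11073

11073 seconds


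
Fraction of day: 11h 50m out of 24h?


0.4931 (49.31%)

Total minutes: 11×60 + 50 = 710
Day = 24×60 = 1440 minutes
Fraction = 710/1440 ≈ 0.4931
As a percentage: 710/1440 × 100 ≈ 49.31%


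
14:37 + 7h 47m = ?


Start: 877 minutes from midnight
Add: 467 minutes
Total: 1344 minutes
Hours: 1344 ÷ 60 = 22 remainder 24

22:24


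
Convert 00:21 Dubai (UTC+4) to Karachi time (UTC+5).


Time difference = UTC+5 - UTC+4 = +1 hours
New hour = (0 + 1) mod 24
= 1 mod 24 = 1
Minutes unchanged → 01:21

01:21


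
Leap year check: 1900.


No

Rules: divisible by 4 AND (not by 100 OR by 400)
1900 ÷ 4 = 475 exactly → divisible by 4
1900 ÷ 100 = 19 exactly → divisible by 100
1900 ÷ 400 = 4 remainder 300 → not divisible by 400
Divisible by 100 but not by 400 → not a leap year


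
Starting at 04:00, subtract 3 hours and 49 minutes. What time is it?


00:11

Start: 240 minutes from midnight
Subtract: 229 minutes
Remaining: 240 - 229 = 11
Hours: 0, Minutes: 11


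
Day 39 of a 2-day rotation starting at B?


Shifts: A, B
Start: B (index 1)
Day 39: (1 + 39 - 1) mod 2
= 39 mod 2
= 1
Index 1 → shift B

Shift B


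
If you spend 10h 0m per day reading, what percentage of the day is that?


41.7%

Time: 600 minutes
Day: 1440 minutes
Percentage = (600/1440) × 100 ≈ 41.7%


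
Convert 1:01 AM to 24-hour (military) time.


Input: 1:01 AM
AM hour stays: 1

01:01


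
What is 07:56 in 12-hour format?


Hour: 7
7 < 12 → AM

7:56 AM


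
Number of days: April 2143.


Month: April (month 4)
April has 30 days

30 days


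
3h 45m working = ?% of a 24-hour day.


Time: 225 minutes
Day: 1440 minutes
Percentage = (225/1440) × 100 ≈ 15.6%

15.6%


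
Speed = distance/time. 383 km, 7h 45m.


49.4 km/h

Distance: 383 km
Time: 7h 45m = 465 min = 465/60 = 31/4 hours
Speed = 383 ÷ (31/4) = 383 × 4 / 31 = 1532/31 ≈ 49.4 km/h


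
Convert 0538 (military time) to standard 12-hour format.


5:38 AM

Hour: 5
5 < 12 → AM


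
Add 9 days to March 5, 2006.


March 14, 2006

Start: March 5, 2006
Add 9 days
March 5 + 9 = March 14, 2006


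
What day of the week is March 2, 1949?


Zeller's congruence:
q=2, m=3, k=49, j=19
h = (2 + ⌊13×4/5⌋ + 49 + ⌊49/4⌋ + ⌊19/4⌋ - 2×19) mod 7
= (2 + 10 + 49 + 12 + 4 - 38) mod 7
= 39 mod 7 = 4
h=4 → Wednesday

Wednesday


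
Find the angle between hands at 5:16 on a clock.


62.0°

Hour hand = 5×30 + 16×0.5 = 158.0°
Minute hand = 16×6 = 96°
Difference = |158.0 - 96| = 62.0°


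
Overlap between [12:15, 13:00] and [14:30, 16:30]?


Meeting A: 735-780 (in minutes from midnight)
Meeting B: 870-990
Overlap start = max(735, 870) = 870
Overlap end = min(780, 990) = 780
Overlap = max(0, 780 - 870) = 0 min

0 minutes


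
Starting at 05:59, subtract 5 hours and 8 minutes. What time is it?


00:51

Start: 359 minutes from midnight
Subtract: 308 minutes
Remaining: 359 - 308 = 51
Hours: 0, Minutes: 51


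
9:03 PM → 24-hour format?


Input: 9:03 PM
PM: 9 + 12 = 21

21:03


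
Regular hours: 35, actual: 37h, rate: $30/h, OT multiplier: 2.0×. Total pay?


Regular: 35h × $30 = $1050.00
Overtime: 37 - 35 = 2h
OT pay: 2h × $30 × 2.0 = $120.00
Total = $1050.00 + $120.00 = $1170.00

$1170.00


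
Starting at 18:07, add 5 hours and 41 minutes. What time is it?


Start: 1087 minutes from midnight
Add: 341 minutes
Total: 1428 minutes
Hours: 1428 ÷ 60 = 23 remainder 48

23:48


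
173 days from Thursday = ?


Start: Thursday (index 3)
(3 + 173) mod 7
= 176 mod 7
= 1
Index 1 → Tuesday

Tuesday


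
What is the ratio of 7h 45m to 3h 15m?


Duration 1: 465 minutes
Duration 2: 195 minutes
Ratio = 465:195
GCD = 15
Simplified = 31:13
As a decimal: 31/13 ≈ 2.38

31:13 (2.38)


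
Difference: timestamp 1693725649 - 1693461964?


263685 seconds (73.2 hours / 3.05 days)

Difference = 1693725649 - 1693461964 = 263685 seconds
In hours: 263685 / 3600 ≈ 73.2
In days: 263685 / 86400 ≈ 3.05


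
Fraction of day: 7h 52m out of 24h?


Total minutes: 7×60 + 52 = 472
Day = 24×60 = 1440 minutes
Fraction = 472/1440 ≈ 0.3278
As a percentage: 472/1440 × 100 ≈ 32.78%

0.3278 (32.78%)


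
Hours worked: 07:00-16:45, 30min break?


Total time = (16×60+45) - (7×60+0)
= 1005 - 420 = 585 min
Minus break: 585 - 30 = 555 min
= 9h 15m

9h 15m (555 minutes)


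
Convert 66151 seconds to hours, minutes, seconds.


Hours: 66151 ÷ 3600 = 18 remainder 1351
Minutes: 1351 ÷ 60 = 22 remainder 31
Seconds: 31

18h 22m 31s


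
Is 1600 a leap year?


Yes

Rules: divisible by 4 AND (not by 100 OR by 400)
1600 ÷ 4 = 400 exactly → divisible by 4
1600 ÷ 100 = 16 exactly → divisible by 100
1600 ÷ 400 = 4 exactly → divisible by 400
Divisible by 400 → leap year


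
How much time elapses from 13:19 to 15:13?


End time in minutes: 15×60 + 13 = 913
Start time in minutes: 13×60 + 19 = 799
Difference = 913 - 799 = 114 minutes
= 1 hours 54 minutes

1h 54m


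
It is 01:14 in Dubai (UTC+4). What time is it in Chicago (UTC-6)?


Time difference = UTC-6 - UTC+4 = -10 hours
New hour = (1 -10) mod 24
= -9 mod 24 = 15
Minutes unchanged → 15:14; -9 < 0 → previous day

15:14 (previous day)


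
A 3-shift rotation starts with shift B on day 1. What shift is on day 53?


Shifts: A, B, C
Start: B (index 1)
Day 53: (1 + 53 - 1) mod 3
= 53 mod 3
= 2
Index 2 → shift C

Shift C


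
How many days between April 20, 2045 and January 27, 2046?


From April 20, 2045 to January 27, 2046
Rest of April 2045: 30 - 20 = 10
Full months: May 31, June 30, July 31, August 31, September 30, October 31, November 30, December 31
Days into January 2046: 27
Total = 10 + 31 + 30 + 31 + 31 + 30 + 31 + 30 + 31 + 27 = 282 days

282 days


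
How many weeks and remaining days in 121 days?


Weeks: 121 ÷ 7 = 17 remainder 2

17 weeks 2 days


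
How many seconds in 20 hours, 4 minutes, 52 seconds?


72292 seconds

Hours: 20 × 3600 = 72000
Minutes: 4 × 60 = 240
Seconds: 52
Total = 72000 + 240 + 52 = 72292


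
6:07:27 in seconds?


Hours: 6 × 3600 = 21600
Minutes: 7 × 60 = 420
Seconds: 27
Total = 21600 + 420 + 27 = 22047

22047 seconds


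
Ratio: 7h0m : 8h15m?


28:33 (0.85)

Duration 1: 420 minutes
Duration 2: 495 minutes
Ratio = 420:495
GCD = 15
Simplified = 28:33
As a decimal: 28/33 ≈ 0.85


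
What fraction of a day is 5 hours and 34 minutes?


Total minutes: 5×60 + 34 = 334
Day = 24×60 = 1440 minutes
Fraction = 334/1440 ≈ 0.2319
As a percentage: 334/1440 × 100 ≈ 23.19%

0.2319 (23.19%)


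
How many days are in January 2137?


31 days

Month: January (month 1)
January has 31 days


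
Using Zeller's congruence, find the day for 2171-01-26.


Saturday

Zeller's congruence:
q=26, m=13, k=70, j=21
h = (26 + ⌊13×14/5⌋ + 70 + ⌊70/4⌋ + ⌊21/4⌋ - 2×21) mod 7
= (26 + 36 + 70 + 17 + 5 - 42) mod 7
= 112 mod 7 = 0
h=0 → Saturday


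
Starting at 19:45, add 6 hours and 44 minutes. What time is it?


Start: 1185 minutes from midnight
Add: 404 minutes
Total: 1589 minutes
Hours: 1589 ÷ 60 = 26 remainder 29
26 ≥ 24 → 26 - 24 = 2 (next day)

02:29 (next day)


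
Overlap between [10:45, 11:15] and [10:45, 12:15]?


Meeting A: 645-675 (in minutes from midnight)
Meeting B: 645-735
Overlap start = max(645, 645) = 645
Overlap end = min(675, 735) = 675
Overlap = max(0, 675 - 645) = 30 min

30 minutes


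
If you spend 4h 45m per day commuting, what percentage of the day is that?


19.8%

Time: 285 minutes
Day: 1440 minutes
Percentage = (285/1440) × 100 ≈ 19.8%


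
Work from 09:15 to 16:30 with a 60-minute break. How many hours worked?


Total time = (16×60+30) - (9×60+15)
= 990 - 555 = 435 min
Minus break: 435 - 60 = 375 min
= 6h 15m

6h 15m (375 minutes)


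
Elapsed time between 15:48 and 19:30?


End time in minutes: 19×60 + 30 = 1170
Start time in minutes: 15×60 + 48 = 948
Difference = 1170 - 948 = 222 minutes
= 3 hours 42 minutes

3h 42m


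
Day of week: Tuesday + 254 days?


Thursday

Start: Tuesday (index 1)
(1 + 254) mod 7
= 255 mod 7
= 3
Index 3 → Thursday


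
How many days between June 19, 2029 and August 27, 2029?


69 days

From June 19, 2029 to August 27, 2029
Rest of June 2029: 30 - 19 = 11
Full months: July 31
Days into August 2029: 27
Total = 11 + 31 + 27 = 69 days


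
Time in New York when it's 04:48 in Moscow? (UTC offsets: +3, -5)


Time difference = UTC-5 - UTC+3 = -8 hours
New hour = (4 -8) mod 24
= -4 mod 24 = 20
Minutes unchanged → 20:48; -4 < 0 → previous day

20:48 (previous day)


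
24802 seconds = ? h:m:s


6h 53m 22s

Hours: 24802 ÷ 3600 = 6 remainder 3202
Minutes: 3202 ÷ 60 = 53 remainder 22
Seconds: 22


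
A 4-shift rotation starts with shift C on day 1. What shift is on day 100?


Shift B

Shifts: A, B, C, D
Start: C (index 2)
Day 100: (2 + 100 - 1) mod 4
= 101 mod 4
= 1
Index 1 → shift B


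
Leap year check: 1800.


No

Rules: divisible by 4 AND (not by 100 OR by 400)
1800 ÷ 4 = 450 exactly → divisible by 4
1800 ÷ 100 = 18 exactly → divisible by 100
1800 ÷ 400 = 4 remainder 200 → not divisible by 400
Divisible by 100 but not by 400 → not a leap year


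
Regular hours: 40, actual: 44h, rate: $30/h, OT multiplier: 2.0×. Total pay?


Regular: 40h × $30 = $1200.00
Overtime: 44 - 40 = 4h
OT pay: 4h × $30 × 2.0 = $240.00
Total = $1200.00 + $240.00 = $1440.00

$1440.00


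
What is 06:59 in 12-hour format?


Hour: 6
6 < 12 → AM

6:59 AM


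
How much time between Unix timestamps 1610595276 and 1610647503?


Difference = 1610647503 - 1610595276 = 52227 seconds
In hours: 52227 / 3600 ≈ 14.5
In days: 52227 / 86400 ≈ 0.60

52227 seconds (14.5 hours / 0.60 days)


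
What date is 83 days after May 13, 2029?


Start: May 13, 2029
Add 83 days
May 13 → June 1: 31 - 13 + 1 = 19 days (83 - 19 = 64 left)
June 1 → July 1: 30 - 1 + 1 = 30 days (64 - 30 = 34 left)
July 1 → August 1: 31 - 1 + 1 = 31 days (34 - 31 = 3 left)
August 1 + 3 = August 4, 2029

August 4, 2029


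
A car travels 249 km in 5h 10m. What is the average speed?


Distance: 249 km
Time: 5h 10m = 310 min = 310/60 = 31/6 hours
Speed = 249 ÷ (31/6) = 249 × 6 / 31 = 1494/31 ≈ 48.2 km/h

48.2 km/h


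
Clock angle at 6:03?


Hour hand = 6×30 + 3×0.5 = 181.5°
Minute hand = 3×6 = 18°
Difference = |181.5 - 18| = 163.5°

163.5°


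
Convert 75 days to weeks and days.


10 weeks 5 days

Weeks: 75 ÷ 7 = 10 remainder 5


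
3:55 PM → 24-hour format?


15:55

Input: 3:55 PM
PM: 3 + 12 = 15


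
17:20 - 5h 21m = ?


11:59

Start: 1040 minutes from midnight
Subtract: 321 minutes
Remaining: 1040 - 321 = 719
Hours: 11, Minutes: 59


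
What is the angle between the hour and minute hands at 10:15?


Hour hand = 10×30 + 15×0.5 = 307.5°
Minute hand = 15×6 = 90°
Difference = |307.5 - 90| = 217.5°
Since > 180°: 360 - 217.5 = 142.5°

142.5°


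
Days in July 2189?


31 days

Month: July (month 7)
July has 31 days


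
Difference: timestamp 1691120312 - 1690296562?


Difference = 1691120312 - 1690296562 = 823750 seconds
In hours: 823750 / 3600 ≈ 228.8
In days: 823750 / 86400 ≈ 9.53

823750 seconds (228.8 hours / 9.53 days)


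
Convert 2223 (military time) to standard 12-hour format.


Hour: 22
22 - 12 = 10 → PM

10:23 PM


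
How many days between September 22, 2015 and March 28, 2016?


188 days

From September 22, 2015 to March 28, 2016
Rest of September 2015: 30 - 22 = 8
Full months: October 31, November 30, December 31, January 31, February 2016 29
Days into March 2016: 28
Total = 8 + 31 + 30 + 31 + 31 + 29 + 28 = 188 days


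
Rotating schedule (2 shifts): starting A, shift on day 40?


Shifts: A, B
Start: A (index 0)
Day 40: (0 + 40 - 1) mod 2
= 39 mod 2
= 1
Index 1 → shift B

Shift B


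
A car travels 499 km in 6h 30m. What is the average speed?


Distance: 499 km
Time: 6h 30m = 390 min = 390/60 = 13/2 hours
Speed = 499 ÷ (13/2) = 499 × 2 / 13 = 998/13 ≈ 76.8 km/h

76.8 km/h


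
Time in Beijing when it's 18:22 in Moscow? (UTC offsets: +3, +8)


23:22

Time difference = UTC+8 - UTC+3 = +5 hours
New hour = (18 + 5) mod 24
= 23 mod 24 = 23
Minutes unchanged → 23:22


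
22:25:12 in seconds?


80712 seconds

Hours: 22 × 3600 = 79200
Minutes: 25 × 60 = 1500
Seconds: 12
Total = 79200 + 1500 + 12 = 80712


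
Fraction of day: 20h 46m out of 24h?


Total minutes: 20×60 + 46 = 1246
Day = 24×60 = 1440 minutes
Fraction = 1246/1440 ≈ 0.8653
As a percentage: 1246/1440 × 100 ≈ 86.53%

0.8653 (86.53%)


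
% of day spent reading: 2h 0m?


8.3%

Time: 120 minutes
Day: 1440 minutes
Percentage = (120/1440) × 100 ≈ 8.3%


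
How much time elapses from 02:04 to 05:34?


End time in minutes: 5×60 + 34 = 334
Start time in minutes: 2×60 + 4 = 124
Difference = 334 - 124 = 210 minutes
= 3 hours 30 minutes

3h 30m


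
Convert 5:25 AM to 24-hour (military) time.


Input: 5:25 AM
AM hour stays: 5

05:25


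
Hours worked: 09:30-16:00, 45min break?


5h 45m (345 minutes)

Total time = (16×60+0) - (9×60+30)
= 960 - 570 = 390 min
Minus break: 390 - 45 = 345 min
= 5h 45m


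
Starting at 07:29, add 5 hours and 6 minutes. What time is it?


Start: 449 minutes from midnight
Add: 306 minutes
Total: 755 minutes
Hours: 755 ÷ 60 = 12 remainder 35

12:35


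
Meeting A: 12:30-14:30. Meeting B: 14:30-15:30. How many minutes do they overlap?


0 minutes

Meeting A: 750-870 (in minutes from midnight)
Meeting B: 870-930
Overlap start = max(750, 870) = 870
Overlap end = min(870, 930) = 870
Overlap = max(0, 870 - 870) = 0 min


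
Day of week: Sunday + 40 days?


Start: Sunday (index 6)
(6 + 40) mod 7
= 46 mod 7
= 4
Index 4 → Friday

Friday


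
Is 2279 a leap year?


No

Rules: divisible by 4 AND (not by 100 OR by 400)
2279 ÷ 4 = 569 remainder 3 → not divisible by 4
Not divisible by 4 → not a leap year


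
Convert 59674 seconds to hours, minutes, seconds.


Hours: 59674 ÷ 3600 = 16 remainder 2074
Minutes: 2074 ÷ 60 = 34 remainder 34
Seconds: 34

16h 34m 34s


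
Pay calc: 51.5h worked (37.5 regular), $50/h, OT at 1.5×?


$2925.00

Regular: 37.5h × $50 = $1875.00
Overtime: 51.5 - 37.5 = 14.0h
OT pay: 14.0h × $50 × 1.5 = $1050.00
Total = $1875.00 + $1050.00 = $2925.00


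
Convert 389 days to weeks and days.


55 weeks 4 days

Weeks: 389 ÷ 7 = 55 remainder 4


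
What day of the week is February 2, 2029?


Zeller's congruence:
q=2, m=14, k=28, j=20
h = (2 + ⌊13×15/5⌋ + 28 + ⌊28/4⌋ + ⌊20/4⌋ - 2×20) mod 7
= (2 + 39 + 28 + 7 + 5 - 40) mod 7
= 41 mod 7 = 6
h=6 → Friday

Friday


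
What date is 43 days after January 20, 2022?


March 4, 2022

Start: January 20, 2022
Add 43 days
January 20 → February 1: 31 - 20 + 1 = 12 days (43 - 12 = 31 left)
February 1 → March 1: 28 - 1 + 1 = 28 days (31 - 28 = 3 left)
March 1 + 3 = March 4, 2022


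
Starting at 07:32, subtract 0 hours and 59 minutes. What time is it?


06:33

Start: 452 minutes from midnight
Subtract: 59 minutes
Remaining: 452 - 59 = 393
Hours: 6, Minutes: 33


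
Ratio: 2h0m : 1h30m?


Duration 1: 120 minutes
Duration 2: 90 minutes
Ratio = 120:90
GCD = 30
Simplified = 4:3
As a decimal: 4/3 ≈ 1.33

4:3 (1.33)


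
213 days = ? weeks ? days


Weeks: 213 ÷ 7 = 30 remainder 3

30 weeks 3 days


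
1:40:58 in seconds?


6058 seconds

Hours: 1 × 3600 = 3600
Minutes: 40 × 60 = 2400
Seconds: 58
Total = 3600 + 2400 + 58 = 6058


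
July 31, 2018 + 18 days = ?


Start: July 31, 2018
Add 18 days
July 31 → August 1: 31 - 31 + 1 = 1 days (18 - 1 = 17 left)
August 1 + 17 = August 18, 2018

August 18, 2018


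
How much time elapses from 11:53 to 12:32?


End time in minutes: 12×60 + 32 = 752
Start time in minutes: 11×60 + 53 = 713
Difference = 752 - 713 = 39 minutes
= 0 hours 39 minutes

0h 39m


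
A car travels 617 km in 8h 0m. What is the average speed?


77.1 km/h

Distance: 617 km
Time: 8 hours
Speed = 617 / 8 ≈ 77.1 km/h


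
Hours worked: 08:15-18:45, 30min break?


10h 0m (600 minutes)

Total time = (18×60+45) - (8×60+15)
= 1125 - 495 = 630 min
Minus break: 630 - 30 = 600 min
= 10h 0m


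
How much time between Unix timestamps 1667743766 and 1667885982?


Difference = 1667885982 - 1667743766 = 142216 seconds
In hours: 142216 / 3600 ≈ 39.5
In days: 142216 / 86400 ≈ 1.65

142216 seconds (39.5 hours / 1.65 days)


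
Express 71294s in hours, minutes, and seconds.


Hours: 71294 ÷ 3600 = 19 remainder 2894
Minutes: 2894 ÷ 60 = 48 remainder 14
Seconds: 14

19h 48m 14s


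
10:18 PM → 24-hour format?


22:18

Input: 10:18 PM
PM: 10 + 12 = 22


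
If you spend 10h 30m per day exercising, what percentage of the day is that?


43.8%

Time: 630 minutes
Day: 1440 minutes
Percentage = (630/1440) × 100 ≈ 43.8%


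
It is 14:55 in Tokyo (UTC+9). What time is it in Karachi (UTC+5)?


Time difference = UTC+5 - UTC+9 = -4 hours
New hour = (14 -4) mod 24
= 10 mod 24 = 10
Minutes unchanged → 10:55

10:55


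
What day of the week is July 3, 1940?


Zeller's congruence:
q=3, m=7, k=40, j=19
h = (3 + ⌊13×8/5⌋ + 40 + ⌊40/4⌋ + ⌊19/4⌋ - 2×19) mod 7
= (3 + 20 + 40 + 10 + 4 - 38) mod 7
= 39 mod 7 = 4
h=4 → Wednesday

Wednesday


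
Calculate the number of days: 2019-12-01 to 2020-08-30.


273 days

From December 1, 2019 to August 30, 2020
Rest of December 2019: 31 - 1 = 30
Full months: January 31, February 2020 29, March 31, April 30, May 31, June 30, July 31
Days into August 2020: 30
Total = 30 + 31 + 29 + 31 + 30 + 31 + 30 + 31 + 30 = 273 days


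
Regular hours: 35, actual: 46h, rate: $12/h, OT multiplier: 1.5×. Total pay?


Regular: 35h × $12 = $420.00
Overtime: 46 - 35 = 11h
OT pay: 11h × $12 × 1.5 = $198.00
Total = $420.00 + $198.00 = $618.00

$618.00


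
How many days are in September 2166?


30 days

Month: September (month 9)
September has 30 days


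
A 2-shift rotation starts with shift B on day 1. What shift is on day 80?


Shifts: A, B
Start: B (index 1)
Day 80: (1 + 80 - 1) mod 2
= 80 mod 2
= 0
Index 0 → shift A

Shift A


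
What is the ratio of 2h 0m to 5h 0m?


Duration 1: 120 minutes
Duration 2: 300 minutes
Ratio = 120:300
GCD = 60
Simplified = 2:5
As a decimal: 2/5 = 0.40

2:5 (0.40)


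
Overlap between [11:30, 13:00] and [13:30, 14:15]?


Meeting A: 690-780 (in minutes from midnight)
Meeting B: 810-855
Overlap start = max(690, 810) = 810
Overlap end = min(780, 855) = 780
Overlap = max(0, 780 - 810) = 0 min

0 minutes


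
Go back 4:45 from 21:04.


16:19

Start: 1264 minutes from midnight
Subtract: 285 minutes
Remaining: 1264 - 285 = 979
Hours: 16, Minutes: 19


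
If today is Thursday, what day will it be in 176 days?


Start: Thursday (index 3)
(3 + 176) mod 7
= 179 mod 7
= 4
Index 4 → Friday

Friday


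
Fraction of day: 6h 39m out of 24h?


0.2771 (27.71%)

Total minutes: 6×60 + 39 = 399
Day = 24×60 = 1440 minutes
Fraction = 399/1440 ≈ 0.2771
As a percentage: 399/1440 × 100 ≈ 27.71%


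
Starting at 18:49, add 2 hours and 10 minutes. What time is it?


Start: 1129 minutes from midnight
Add: 130 minutes
Total: 1259 minutes
Hours: 1259 ÷ 60 = 20 remainder 59

20:59


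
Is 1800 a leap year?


Rules: divisible by 4 AND (not by 100 OR by 400)
1800 ÷ 4 = 450 exactly → divisible by 4
1800 ÷ 100 = 18 exactly → divisible by 100
1800 ÷ 400 = 4 remainder 200 → not divisible by 400
Divisible by 100 but not by 400 → not a leap year

No


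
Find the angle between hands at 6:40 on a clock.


40.0°

Hour hand = 6×30 + 40×0.5 = 200.0°
Minute hand = 40×6 = 240°
Difference = |200.0 - 240| = 40.0°


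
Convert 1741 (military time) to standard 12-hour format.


5:41 PM

Hour: 17
17 - 12 = 5 → PM


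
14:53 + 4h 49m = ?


19:42

Start: 893 minutes from midnight
Add: 289 minutes
Total: 1182 minutes
Hours: 1182 ÷ 60 = 19 remainder 42


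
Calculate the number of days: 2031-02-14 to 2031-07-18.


154 days

From February 14, 2031 to July 18, 2031
Rest of February 2031: 28 - 14 = 14
Full months: March 31, April 30, May 31, June 30
Days into July 2031: 18
Total = 14 + 31 + 30 + 31 + 30 + 18 = 154 days


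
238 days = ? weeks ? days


34 weeks 0 days

Weeks: 238 ÷ 7 = 34 remainder 0


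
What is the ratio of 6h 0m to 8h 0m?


3:4 (0.75)

Duration 1: 360 minutes
Duration 2: 480 minutes
Ratio = 360:480
GCD = 120
Simplified = 3:4
As a decimal: 3/4 = 0.75


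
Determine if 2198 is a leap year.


No

Rules: divisible by 4 AND (not by 100 OR by 400)
2198 ÷ 4 = 549 remainder 2 → not divisible by 4
Not divisible by 4 → not a leap year


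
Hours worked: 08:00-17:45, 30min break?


Total time = (17×60+45) - (8×60+0)
= 1065 - 480 = 585 min
Minus break: 585 - 30 = 555 min
= 9h 15m

9h 15m (555 minutes)


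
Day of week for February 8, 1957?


Zeller's congruence:
q=8, m=14, k=56, j=19
h = (8 + ⌊13×15/5⌋ + 56 + ⌊56/4⌋ + ⌊19/4⌋ - 2×19) mod 7
= (8 + 39 + 56 + 14 + 4 - 38) mod 7
= 83 mod 7 = 6
h=6 → Friday

Friday


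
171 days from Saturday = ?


Start: Saturday (index 5)
(5 + 171) mod 7
= 176 mod 7
= 1
Index 1 → Tuesday

Tuesday


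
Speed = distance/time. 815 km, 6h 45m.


120.7 km/h

Distance: 815 km
Time: 6h 45m = 405 min = 405/60 = 27/4 hours
Speed = 815 ÷ (27/4) = 815 × 4 / 27 = 3260/27 ≈ 120.7 km/h


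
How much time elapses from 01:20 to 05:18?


3h 58m

End time in minutes: 5×60 + 18 = 318
Start time in minutes: 1×60 + 20 = 80
Difference = 318 - 80 = 238 minutes
= 3 hours 58 minutes


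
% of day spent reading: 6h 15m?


Time: 375 minutes
Day: 1440 minutes
Percentage = (375/1440) × 100 ≈ 26.0%

26.0%


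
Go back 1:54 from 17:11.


15:17

Start: 1031 minutes from midnight
Subtract: 114 minutes
Remaining: 1031 - 114 = 917
Hours: 15, Minutes: 17


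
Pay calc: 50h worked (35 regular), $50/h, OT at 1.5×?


Regular: 35h × $50 = $1750.00
Overtime: 50 - 35 = 15h
OT pay: 15h × $50 × 1.5 = $1125.00
Total = $1750.00 + $1125.00 = $2875.00

$2875.00


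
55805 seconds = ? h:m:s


15h 30m 5s

Hours: 55805 ÷ 3600 = 15 remainder 1805
Minutes: 1805 ÷ 60 = 30 remainder 5
Seconds: 5


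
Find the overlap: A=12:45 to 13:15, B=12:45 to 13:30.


30 minutes

Meeting A: 765-795 (in minutes from midnight)
Meeting B: 765-810
Overlap start = max(765, 765) = 765
Overlap end = min(795, 810) = 795
Overlap = max(0, 795 - 765) = 30 min


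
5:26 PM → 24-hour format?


Input: 5:26 PM
PM: 5 + 12 = 17

17:26


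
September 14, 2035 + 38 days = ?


Start: September 14, 2035
Add 38 days
September 14 → October 1: 30 - 14 + 1 = 17 days (38 - 17 = 21 left)
October 1 + 21 = October 22, 2035

October 22, 2035


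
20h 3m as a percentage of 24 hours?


Total minutes: 20×60 + 3 = 1203
Day = 24×60 = 1440 minutes
Fraction = 1203/1440 ≈ 0.8354
As a percentage: 1203/1440 × 100 ≈ 83.54%

0.8354 (83.54%)


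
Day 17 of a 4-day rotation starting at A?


Shift A

Shifts: A, B, C, D
Start: A (index 0)
Day 17: (0 + 17 - 1) mod 4
= 16 mod 4
= 0
Index 0 → shift A


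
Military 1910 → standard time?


7:10 PM

Hour: 19
19 - 12 = 7 → PM


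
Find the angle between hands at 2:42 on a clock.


171.0°

Hour hand = 2×30 + 42×0.5 = 81.0°
Minute hand = 42×6 = 252°
Difference = |81.0 - 252| = 171.0°


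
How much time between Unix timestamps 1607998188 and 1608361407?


Difference = 1608361407 - 1607998188 = 363219 seconds
In hours: 363219 / 3600 ≈ 100.9
In days: 363219 / 86400 ≈ 4.20

363219 seconds (100.9 hours / 4.20 days)


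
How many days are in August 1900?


Month: August (month 8)
August has 31 days

31 days


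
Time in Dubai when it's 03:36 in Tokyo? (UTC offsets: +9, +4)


Time difference = UTC+4 - UTC+9 = -5 hours
New hour = (3 -5) mod 24
= -2 mod 24 = 22
Minutes unchanged → 22:36; -2 < 0 → previous day

22:36 (previous day)


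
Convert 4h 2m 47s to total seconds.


Hours: 4 × 3600 = 14400
Minutes: 2 × 60 = 120
Seconds: 47
Total = 14400 + 120 + 47 = 14567

14567 seconds


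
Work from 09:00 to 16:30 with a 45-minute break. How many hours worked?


6h 45m (405 minutes)

Total time = (16×60+30) - (9×60+0)
= 990 - 540 = 450 min
Minus break: 450 - 45 = 405 min
= 6h 45m


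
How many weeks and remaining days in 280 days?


40 weeks 0 days

Weeks: 280 ÷ 7 = 40 remainder 0


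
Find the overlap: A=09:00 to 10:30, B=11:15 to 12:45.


Meeting A: 540-630 (in minutes from midnight)
Meeting B: 675-765
Overlap start = max(540, 675) = 675
Overlap end = min(630, 765) = 630
Overlap = max(0, 630 - 675) = 0 min

0 minutes


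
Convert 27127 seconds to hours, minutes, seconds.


7h 32m 7s

Hours: 27127 ÷ 3600 = 7 remainder 1927
Minutes: 1927 ÷ 60 = 32 remainder 7
Seconds: 7


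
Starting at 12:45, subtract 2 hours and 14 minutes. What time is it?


10:31

Start: 765 minutes from midnight
Subtract: 134 minutes
Remaining: 765 - 134 = 631
Hours: 10, Minutes: 31


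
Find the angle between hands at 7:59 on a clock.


Hour hand = 7×30 + 59×0.5 = 239.5°
Minute hand = 59×6 = 354°
Difference = |239.5 - 354| = 114.5°

114.5°


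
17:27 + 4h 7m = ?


21:34

Start: 1047 minutes from midnight
Add: 247 minutes
Total: 1294 minutes
Hours: 1294 ÷ 60 = 21 remainder 34


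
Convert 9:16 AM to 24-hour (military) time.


Input: 9:16 AM
AM hour stays: 9

09:16


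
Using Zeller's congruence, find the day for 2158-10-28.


Zeller's congruence:
q=28, m=10, k=58, j=21
h = (28 + ⌊13×11/5⌋ + 58 + ⌊58/4⌋ + ⌊21/4⌋ - 2×21) mod 7
= (28 + 28 + 58 + 14 + 5 - 42) mod 7
= 91 mod 7 = 0
h=0 → Saturday

Saturday


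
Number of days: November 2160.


Month: November (month 11)
November has 30 days

30 days


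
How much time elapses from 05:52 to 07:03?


1h 11m

End time in minutes: 7×60 + 3 = 423
Start time in minutes: 5×60 + 52 = 352
Difference = 423 - 352 = 71 minutes
= 1 hours 11 minutes
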